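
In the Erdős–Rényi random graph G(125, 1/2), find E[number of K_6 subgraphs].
E[# K_6] = C(125, 6) · (1/2)^C(6, 2) = 4690625500 / 2^15 = 1172656375/8192 ≈ 143146.530151

For each 6-subset S of vertices (there are C(125, 6) = 4690625500 such S), let X_S = 1 if S induces a K_6 (all C(6, 2) = 15 edges present). Then P(X_S = 1) = (1/2)^15 = 1/32768. By linearity of expectation, E[# K_6] = C(125, 6) · (1/2)^15 = 4690625500 / 32768 = 1172656375/8192 ≈ 143146.530151.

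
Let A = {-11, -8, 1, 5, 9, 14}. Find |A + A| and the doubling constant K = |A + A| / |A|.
K = |A + A| / |A| = 19/6

Enumerate A + A = {a + b : a, b ∈ A}. With |A| = 6, there are |A|^2 = 36 ordered sum pairs; collecting distinct values, A + A = {-22, -19, -16, -10, -7, -6, -3, -2, 1, 2, 3, 6, 10, 14, 15, 18, 19, 23, 28}, so |A + A| = 19. Thus K = 19/6. For comparison, the minimum possible |A + A| over all 6-element sets is 2·6 − 1 = 11 (so min K = 11/6), attained only by arithmetic progressions.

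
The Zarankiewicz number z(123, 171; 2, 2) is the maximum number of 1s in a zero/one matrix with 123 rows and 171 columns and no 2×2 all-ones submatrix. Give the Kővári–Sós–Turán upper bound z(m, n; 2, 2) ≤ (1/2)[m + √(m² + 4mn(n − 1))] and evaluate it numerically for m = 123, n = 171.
z(123, 171; 2, 2) ≤ (1/2)[123 + √(123² + 4·123·171·170)] = (1/2)[123 + √14317569] = 1953.4282

Kővári–Sós–Turán: let r_1, ..., r_123 be the row sums and z = Σ r_i the total number of 1s. Each pair of columns can share at most one row with both entries 1 (else a 2×2 all-ones block appears), so Σ_i C(r_i, 2) ≤ C(171, 2) = 14535. By convexity Σ_i C(r_i, 2) ≥ 123·C(z/123, 2) = z(z − 123)/(2·123), giving z² − 123z − 123·171·170 ≤ 0 and hence z ≤ (1/2)[123 + √(15129 + 4·3575610)] = (1/2)[123 + √14317569] ≈ (1/2)(123 + 3783.8564) = 1953.4282.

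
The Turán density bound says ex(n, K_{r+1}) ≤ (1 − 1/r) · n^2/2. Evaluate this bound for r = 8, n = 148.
Turán density bound = (7/8) · 148^2/2 = 9583

Turán's theorem: ex(n, K_{r+1}) is achieved by the complete r-partite Turán graph T(n, r) with parts as balanced as possible, and is at most (1 − 1/r) · n^2/2. For r = 8, n = 148: the density bound is (7/8) · 21904/2 = 9583. The integer-valued extremum is e(T(148, 8)) = 9582, which is strictly less than the density bound 9583 since 8 ∤ 148 (the parts of T(148, 8) cannot all be equal).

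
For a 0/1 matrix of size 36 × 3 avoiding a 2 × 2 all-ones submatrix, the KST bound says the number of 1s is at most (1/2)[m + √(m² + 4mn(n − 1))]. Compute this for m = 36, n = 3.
z(36, 3; 2, 2) ≤ (1/2)[36 + √(36² + 4·36·3·2)] = (1/2)[36 + √2160] = 41.2379

Kővári–Sós–Turán: let r_1, ..., r_36 be the row sums and z = Σ r_i the total number of 1s. Each pair of columns can share at most one row with both entries 1 (else a 2×2 all-ones block appears), so Σ_i C(r_i, 2) ≤ C(3, 2) = 3. By convexity Σ_i C(r_i, 2) ≥ 36·C(z/36, 2) = z(z − 36)/(2·36), giving z² − 36z − 36·3·2 ≤ 0 and hence z ≤ (1/2)[36 + √(1296 + 4·216)] = (1/2)[36 + √2160] ≈ (1/2)(36 + 46.4758) = 41.2379.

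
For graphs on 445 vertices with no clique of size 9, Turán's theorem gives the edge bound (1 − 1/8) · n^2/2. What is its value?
Turán density bound = (7/8) · 445^2/2 = 1386175/16 ≈ 86635.9375

Turán's theorem: ex(n, K_{r+1}) is achieved by the complete r-partite Turán graph T(n, r) with parts as balanced as possible, and is at most (1 − 1/r) · n^2/2. For r = 8, n = 445: the density bound is (7/8) · 198025/2 = 1386175/16 ≈ 86635.9375. The integer-valued extremum is e(T(445, 8)) = 86635, which is strictly less than the density bound 1386175/16 since 8 ∤ 445 (the parts of T(445, 8) cannot all be equal).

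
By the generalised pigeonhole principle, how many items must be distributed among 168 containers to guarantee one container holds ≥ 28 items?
n = (28 − 1)·168 + 1 = 4537

By the generalised pigeonhole principle, to guarantee some box contains ≥ r objects we need more than (r − 1) · k objects total. Threshold: n = (r − 1) · k + 1. With r = 28 and k = 168: n = 27 · 168 + 1 = 4536 + 1 = 4537. For n = 4536 = 27 · 168, we can put exactly 27 objects in every box, avoiding 28 in any single one — so 4537 is tight.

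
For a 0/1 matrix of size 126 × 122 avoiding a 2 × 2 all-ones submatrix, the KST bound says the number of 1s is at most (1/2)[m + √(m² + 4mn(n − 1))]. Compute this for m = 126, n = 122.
z(126, 122; 2, 2) ≤ (1/2)[126 + √(126² + 4·126·122·121)] = (1/2)[126 + √7455924] = 1428.2769

Kővári–Sós–Turán: let r_1, ..., r_126 be the row sums and z = Σ r_i the total number of 1s. Each pair of columns can share at most one row with both entries 1 (else a 2×2 all-ones block appears), so Σ_i C(r_i, 2) ≤ C(122, 2) = 7381. By convexity Σ_i C(r_i, 2) ≥ 126·C(z/126, 2) = z(z − 126)/(2·126), giving z² − 126z − 126·122·121 ≤ 0 and hence z ≤ (1/2)[126 + √(15876 + 4·1860012)] = (1/2)[126 + √7455924] ≈ (1/2)(126 + 2730.5538) = 1428.2769.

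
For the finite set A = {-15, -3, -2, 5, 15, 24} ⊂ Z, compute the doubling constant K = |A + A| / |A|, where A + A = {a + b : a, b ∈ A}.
K = |A + A| / |A| = 21/6 = 7/2

Enumerate A + A = {a + b : a, b ∈ A}. With |A| = 6, there are |A|^2 = 36 ordered sum pairs; collecting distinct values, A + A = {-30, -18, -17, -10, -6, -5, -4, 0, 2, 3, 9, 10, 12, 13, 20, 21, 22, 29, 30, 39, 48}, so |A + A| = 21. Thus K = 21/6 = 7/2. For comparison, the minimum possible |A + A| over all 6-element sets is 2·6 − 1 = 11 (so min K = 11/6), attained only by arithmetic progressions.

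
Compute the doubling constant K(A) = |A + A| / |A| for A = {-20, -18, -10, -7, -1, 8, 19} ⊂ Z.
K = |A + A| / |A| = 26/7

Enumerate A + A = {a + b : a, b ∈ A}. With |A| = 7, there are |A|^2 = 49 ordered sum pairs; collecting distinct values, A + A = {-40, -38, -36, -30, -28, -27, -25, -21, -20, -19, -17, -14, -12, -11, -10, -8, -2, -1, 1, 7, 9, 12, 16, 18, 27, 38}, so |A + A| = 26. Thus K = 26/7. For comparison, the minimum possible |A + A| over all 7-element sets is 2·7 − 1 = 13 (so min K = 13/7), attained only by arithmetic progressions.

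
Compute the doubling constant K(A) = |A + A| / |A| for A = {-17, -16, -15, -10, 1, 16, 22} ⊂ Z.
K = |A + A| / |A| = 26/7

Enumerate A + A = {a + b : a, b ∈ A}. With |A| = 7, there are |A|^2 = 49 ordered sum pairs; collecting distinct values, A + A = {-34, -33, -32, -31, -30, -27, -26, -25, -20, -16, -15, -14, -9, -1, 0, 1, 2, 5, 6, 7, 12, 17, 23, 32, 38, 44}, so |A + A| = 26. Thus K = 26/7. For comparison, the minimum possible |A + A| over all 7-element sets is 2·7 − 1 = 13 (so min K = 13/7), attained only by arithmetic progressions.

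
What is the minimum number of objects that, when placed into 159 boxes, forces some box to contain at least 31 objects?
n = (31 − 1)·159 + 1 = 4771

By the generalised pigeonhole principle, to guarantee some box contains ≥ r objects we need more than (r − 1) · k objects total. Threshold: n = (r − 1) · k + 1. With r = 31 and k = 159: n = 30 · 159 + 1 = 4770 + 1 = 4771. For n = 4770 = 30 · 159, we can put exactly 30 objects in every box, avoiding 31 in any single one — so 4771 is tight.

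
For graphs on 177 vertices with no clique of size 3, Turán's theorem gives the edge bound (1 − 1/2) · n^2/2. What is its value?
Turán density bound = (1/2) · 177^2/2 = 31329/4 ≈ 7832.25

Turán's theorem: ex(n, K_{r+1}) is achieved by the complete r-partite Turán graph T(n, r) with parts as balanced as possible, and is at most (1 − 1/r) · n^2/2. For r = 2, n = 177: the density bound is (1/2) · 31329/2 = 31329/4 ≈ 7832.25. The integer-valued extremum is e(T(177, 2)) = 7832, which is strictly less than the density bound 31329/4 since 2 ∤ 177 (the parts of T(177, 2) cannot all be equal).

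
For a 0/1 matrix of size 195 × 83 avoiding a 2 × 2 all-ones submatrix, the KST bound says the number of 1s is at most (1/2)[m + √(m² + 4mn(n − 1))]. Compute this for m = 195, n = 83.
z(195, 83; 2, 2) ≤ (1/2)[195 + √(195² + 4·195·83·82)] = (1/2)[195 + √5346705] = 1253.6472

Kővári–Sós–Turán: let r_1, ..., r_195 be the row sums and z = Σ r_i the total number of 1s. Each pair of columns can share at most one row with both entries 1 (else a 2×2 all-ones block appears), so Σ_i C(r_i, 2) ≤ C(83, 2) = 3403. By convexity Σ_i C(r_i, 2) ≥ 195·C(z/195, 2) = z(z − 195)/(2·195), giving z² − 195z − 195·83·82 ≤ 0 and hence z ≤ (1/2)[195 + √(38025 + 4·1327170)] = (1/2)[195 + √5346705] ≈ (1/2)(195 + 2312.2943) = 1253.6472.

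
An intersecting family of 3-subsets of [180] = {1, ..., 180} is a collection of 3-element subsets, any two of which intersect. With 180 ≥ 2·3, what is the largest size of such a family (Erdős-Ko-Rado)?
max |F| = C(179, 2) = 15931

Erdős-Ko-Rado (1961): when n ≥ 2k, max |F| = C(n−1, k−1). The bound is attained by the star {A : i ∈ A} for any fixed i ∈ [n]. Here C(180−1, 3−1) = C(179, 2) = 15931.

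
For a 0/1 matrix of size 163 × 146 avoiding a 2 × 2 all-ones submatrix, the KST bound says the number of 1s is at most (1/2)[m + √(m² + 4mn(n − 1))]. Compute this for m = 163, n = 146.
z(163, 146; 2, 2) ≤ (1/2)[163 + √(163² + 4·163·146·145)] = (1/2)[163 + √13829409] = 1940.8957

Kővári–Sós–Turán: let r_1, ..., r_163 be the row sums and z = Σ r_i the total number of 1s. Each pair of columns can share at most one row with both entries 1 (else a 2×2 all-ones block appears), so Σ_i C(r_i, 2) ≤ C(146, 2) = 10585. By convexity Σ_i C(r_i, 2) ≥ 163·C(z/163, 2) = z(z − 163)/(2·163), giving z² − 163z − 163·146·145 ≤ 0 and hence z ≤ (1/2)[163 + √(26569 + 4·3450710)] = (1/2)[163 + √13829409] ≈ (1/2)(163 + 3718.7913) = 1940.8957.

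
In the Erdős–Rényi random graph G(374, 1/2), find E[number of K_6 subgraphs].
E[# K_6] = C(374, 6) · (1/2)^C(6, 2) = 3650840648301 / 2^15 ≈ 111414814.706451

For each 6-subset S of vertices (there are C(374, 6) = 3650840648301 such S), let X_S = 1 if S induces a K_6 (all C(6, 2) = 15 edges present). Then P(X_S = 1) = (1/2)^15 = 1/32768. By linearity of expectation, E[# K_6] = C(374, 6) · (1/2)^15 = 3650840648301 / 32768 ≈ 111414814.706451.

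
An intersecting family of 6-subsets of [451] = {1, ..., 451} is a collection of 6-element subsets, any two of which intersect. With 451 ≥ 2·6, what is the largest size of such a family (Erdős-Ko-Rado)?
max |F| = C(450, 5) = 150382743840

The Erdős-Ko-Rado theorem states: for n ≥ 2k, an intersecting family of k-subsets of an n-element set has size at most C(n − 1, k − 1), with equality for 'star' families {A ⊆ [n] : |A| = k, i ∈ A} (fix an element i). For n = 451, k = 6: C(450, 5) = 150382743840.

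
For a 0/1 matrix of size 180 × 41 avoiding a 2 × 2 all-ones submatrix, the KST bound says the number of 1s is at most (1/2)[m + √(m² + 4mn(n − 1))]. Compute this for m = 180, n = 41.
z(180, 41; 2, 2) ≤ (1/2)[180 + √(180² + 4·180·41·40)] = (1/2)[180 + √1213200] = 640.7268

Kővári–Sós–Turán: let r_1, ..., r_180 be the row sums and z = Σ r_i the total number of 1s. Each pair of columns can share at most one row with both entries 1 (else a 2×2 all-ones block appears), so Σ_i C(r_i, 2) ≤ C(41, 2) = 820. By convexity Σ_i C(r_i, 2) ≥ 180·C(z/180, 2) = z(z − 180)/(2·180), giving z² − 180z − 180·41·40 ≤ 0 and hence z ≤ (1/2)[180 + √(32400 + 4·295200)] = (1/2)[180 + √1213200] ≈ (1/2)(180 + 1101.4536) = 640.7268.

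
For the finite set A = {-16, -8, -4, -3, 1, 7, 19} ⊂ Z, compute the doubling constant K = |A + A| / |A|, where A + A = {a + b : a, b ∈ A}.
K = |A + A| / |A| = 26/7

Enumerate A + A = {a + b : a, b ∈ A}. With |A| = 7, there are |A|^2 = 49 ordered sum pairs; collecting distinct values, A + A = {-32, -24, -20, -19, -16, -15, -12, -11, -9, -8, -7, -6, -3, -2, -1, 2, 3, 4, 8, 11, 14, 15, 16, 20, 26, 38}, so |A + A| = 26. Thus K = 26/7. For comparison, the minimum possible |A + A| over all 7-element sets is 2·7 − 1 = 13 (so min K = 13/7), attained only by arithmetic progressions.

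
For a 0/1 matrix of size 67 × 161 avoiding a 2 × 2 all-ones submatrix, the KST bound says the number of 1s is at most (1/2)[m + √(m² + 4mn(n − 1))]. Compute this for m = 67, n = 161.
z(67, 161; 2, 2) ≤ (1/2)[67 + √(67² + 4·67·161·160)] = (1/2)[67 + √6908169] = 1347.6698

Kővári–Sós–Turán: let r_1, ..., r_67 be the row sums and z = Σ r_i the total number of 1s. Each pair of columns can share at most one row with both entries 1 (else a 2×2 all-ones block appears), so Σ_i C(r_i, 2) ≤ C(161, 2) = 12880. By convexity Σ_i C(r_i, 2) ≥ 67·C(z/67, 2) = z(z − 67)/(2·67), giving z² − 67z − 67·161·160 ≤ 0 and hence z ≤ (1/2)[67 + √(4489 + 4·1725920)] = (1/2)[67 + √6908169] ≈ (1/2)(67 + 2628.3396) = 1347.6698.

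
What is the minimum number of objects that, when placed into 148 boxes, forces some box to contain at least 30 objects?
n = (30 − 1)·148 + 1 = 4293

By the generalised pigeonhole principle, to guarantee some box contains ≥ r objects we need more than (r − 1) · k objects total. Threshold: n = (r − 1) · k + 1. With r = 30 and k = 148: n = 29 · 148 + 1 = 4292 + 1 = 4293. For n = 4292 = 29 · 148, we can put exactly 29 objects in every box, avoiding 30 in any single one — so 4293 is tight.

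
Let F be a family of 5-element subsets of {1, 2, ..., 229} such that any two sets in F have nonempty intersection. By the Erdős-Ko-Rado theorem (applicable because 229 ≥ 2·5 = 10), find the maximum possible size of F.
max |F| = C(228, 4) = 109658025

Erdős-Ko-Rado (1961): when n ≥ 2k, max |F| = C(n−1, k−1). The bound is attained by the star {A : i ∈ A} for any fixed i ∈ [n]. Here C(229−1, 5−1) = C(228, 4) = 109658025.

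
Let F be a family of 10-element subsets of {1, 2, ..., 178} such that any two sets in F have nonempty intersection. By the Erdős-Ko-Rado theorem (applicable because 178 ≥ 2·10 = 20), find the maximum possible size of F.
max |F| = C(177, 9) = 382134707747650

Erdős-Ko-Rado (1961): when n ≥ 2k, max |F| = C(n−1, k−1). The bound is attained by the star {A : i ∈ A} for any fixed i ∈ [n]. Here C(178−1, 10−1) = C(177, 9) = 382134707747650.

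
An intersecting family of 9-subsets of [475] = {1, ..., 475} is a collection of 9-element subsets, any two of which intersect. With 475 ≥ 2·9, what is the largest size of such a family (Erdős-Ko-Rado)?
max |F| = C(474, 8) = 59554598215757931

The Erdős-Ko-Rado theorem states: for n ≥ 2k, an intersecting family of k-subsets of an n-element set has size at most C(n − 1, k − 1), with equality for 'star' families {A ⊆ [n] : |A| = k, i ∈ A} (fix an element i). For n = 475, k = 9: C(474, 8) = 59554598215757931.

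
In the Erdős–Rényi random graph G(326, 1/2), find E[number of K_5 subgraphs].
E[# K_5] = C(326, 5) · (1/2)^C(5, 2) = 29752476390 / 2^10 = 14876238195/512 ≈ 29055152.724609

For each 5-subset S of vertices (there are C(326, 5) = 29752476390 such S), let X_S = 1 if S induces a K_5 (all C(5, 2) = 10 edges present). Then P(X_S = 1) = (1/2)^10 = 1/1024. By linearity of expectation, E[# K_5] = C(326, 5) · (1/2)^10 = 29752476390 / 1024 = 14876238195/512 ≈ 29055152.724609.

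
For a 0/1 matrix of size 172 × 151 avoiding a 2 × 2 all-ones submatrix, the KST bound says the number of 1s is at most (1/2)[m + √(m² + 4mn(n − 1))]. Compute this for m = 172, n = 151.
z(172, 151; 2, 2) ≤ (1/2)[172 + √(172² + 4·172·151·150)] = (1/2)[172 + √15612784] = 2061.6508

Kővári–Sós–Turán: let r_1, ..., r_172 be the row sums and z = Σ r_i the total number of 1s. Each pair of columns can share at most one row with both entries 1 (else a 2×2 all-ones block appears), so Σ_i C(r_i, 2) ≤ C(151, 2) = 11325. By convexity Σ_i C(r_i, 2) ≥ 172·C(z/172, 2) = z(z − 172)/(2·172), giving z² − 172z − 172·151·150 ≤ 0 and hence z ≤ (1/2)[172 + √(29584 + 4·3895800)] = (1/2)[172 + √15612784] ≈ (1/2)(172 + 3951.3016) = 2061.6508.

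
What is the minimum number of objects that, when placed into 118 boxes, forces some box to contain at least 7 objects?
n = (7 − 1)·118 + 1 = 709

By the generalised pigeonhole principle, to guarantee some box contains ≥ r objects we need more than (r − 1) · k objects total. Threshold: n = (r − 1) · k + 1. With r = 7 and k = 118: n = 6 · 118 + 1 = 708 + 1 = 709. For n = 708 = 6 · 118, we can put exactly 6 objects in every box, avoiding 7 in any single one — so 709 is tight.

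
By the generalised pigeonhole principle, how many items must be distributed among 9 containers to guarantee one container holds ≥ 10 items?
n = (10 − 1)·9 + 1 = 82

By the generalised pigeonhole principle, to guarantee some box contains ≥ r objects we need more than (r − 1) · k objects total. Threshold: n = (r − 1) · k + 1. With r = 10 and k = 9: n = 9 · 9 + 1 = 81 + 1 = 82. For n = 81 = 9 · 9, we can put exactly 9 objects in every box, avoiding 10 in any single one — so 82 is tight.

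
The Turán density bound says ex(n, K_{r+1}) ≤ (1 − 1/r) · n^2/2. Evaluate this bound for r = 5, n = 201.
Turán density bound = (4/5) · 201^2/2 = 80802/5 ≈ 16160.4

Turán's theorem: ex(n, K_{r+1}) is achieved by the complete r-partite Turán graph T(n, r) with parts as balanced as possible, and is at most (1 − 1/r) · n^2/2. For r = 5, n = 201: the density bound is (4/5) · 40401/2 = 80802/5 ≈ 16160.4. The integer-valued extremum is e(T(201, 5)) = 16160, which is strictly less than the density bound 80802/5 since 5 ∤ 201 (the parts of T(201, 5) cannot all be equal).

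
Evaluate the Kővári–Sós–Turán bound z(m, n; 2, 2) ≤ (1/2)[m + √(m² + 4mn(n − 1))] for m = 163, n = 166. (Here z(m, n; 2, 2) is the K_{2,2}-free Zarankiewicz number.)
z(163, 166; 2, 2) ≤ (1/2)[163 + √(163² + 4·163·166·165)] = (1/2)[163 + √17884849] = 2196.0241

Kővári–Sós–Turán: let r_1, ..., r_163 be the row sums and z = Σ r_i the total number of 1s. Each pair of columns can share at most one row with both entries 1 (else a 2×2 all-ones block appears), so Σ_i C(r_i, 2) ≤ C(166, 2) = 13695. By convexity Σ_i C(r_i, 2) ≥ 163·C(z/163, 2) = z(z − 163)/(2·163), giving z² − 163z − 163·166·165 ≤ 0 and hence z ≤ (1/2)[163 + √(26569 + 4·4464570)] = (1/2)[163 + √17884849] ≈ (1/2)(163 + 4229.0482) = 2196.0241.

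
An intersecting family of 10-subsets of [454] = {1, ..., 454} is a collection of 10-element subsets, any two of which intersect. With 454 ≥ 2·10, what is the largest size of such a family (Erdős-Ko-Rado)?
max |F| = C(453, 9) = 2043569477203542200

The Erdős-Ko-Rado theorem states: for n ≥ 2k, an intersecting family of k-subsets of an n-element set has size at most C(n − 1, k − 1), with equality for 'star' families {A ⊆ [n] : |A| = k, i ∈ A} (fix an element i). For n = 454, k = 10: C(453, 9) = 2043569477203542200.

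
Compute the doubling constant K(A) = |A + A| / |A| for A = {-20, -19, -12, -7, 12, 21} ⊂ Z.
K = |A + A| / |A| = 21/6 = 7/2

Enumerate A + A = {a + b : a, b ∈ A}. With |A| = 6, there are |A|^2 = 36 ordered sum pairs; collecting distinct values, A + A = {-40, -39, -38, -32, -31, -27, -26, -24, -19, -14, -8, -7, 0, 1, 2, 5, 9, 14, 24, 33, 42}, so |A + A| = 21. Thus K = 21/6 = 7/2. For comparison, the minimum possible |A + A| over all 6-element sets is 2·6 − 1 = 11 (so min K = 11/6), attained only by arithmetic progressions.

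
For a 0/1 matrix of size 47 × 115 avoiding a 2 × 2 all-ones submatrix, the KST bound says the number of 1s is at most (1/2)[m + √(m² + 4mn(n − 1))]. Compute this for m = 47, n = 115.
z(47, 115; 2, 2) ≤ (1/2)[47 + √(47² + 4·47·115·114)] = (1/2)[47 + √2466889] = 808.8167

Kővári–Sós–Turán: let r_1, ..., r_47 be the row sums and z = Σ r_i the total number of 1s. Each pair of columns can share at most one row with both entries 1 (else a 2×2 all-ones block appears), so Σ_i C(r_i, 2) ≤ C(115, 2) = 6555. By convexity Σ_i C(r_i, 2) ≥ 47·C(z/47, 2) = z(z − 47)/(2·47), giving z² − 47z − 47·115·114 ≤ 0 and hence z ≤ (1/2)[47 + √(2209 + 4·616170)] = (1/2)[47 + √2466889] ≈ (1/2)(47 + 1570.6333) = 808.8167.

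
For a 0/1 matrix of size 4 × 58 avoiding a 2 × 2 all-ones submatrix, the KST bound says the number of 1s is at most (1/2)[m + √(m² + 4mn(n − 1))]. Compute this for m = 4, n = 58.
z(4, 58; 2, 2) ≤ (1/2)[4 + √(4² + 4·4·58·57)] = (1/2)[4 + √52912] = 117.013

Kővári–Sós–Turán: let r_1, ..., r_4 be the row sums and z = Σ r_i the total number of 1s. Each pair of columns can share at most one row with both entries 1 (else a 2×2 all-ones block appears), so Σ_i C(r_i, 2) ≤ C(58, 2) = 1653. By convexity Σ_i C(r_i, 2) ≥ 4·C(z/4, 2) = z(z − 4)/(2·4), giving z² − 4z − 4·58·57 ≤ 0 and hence z ≤ (1/2)[4 + √(16 + 4·13224)] = (1/2)[4 + √52912] ≈ (1/2)(4 + 230.0261) = 117.013.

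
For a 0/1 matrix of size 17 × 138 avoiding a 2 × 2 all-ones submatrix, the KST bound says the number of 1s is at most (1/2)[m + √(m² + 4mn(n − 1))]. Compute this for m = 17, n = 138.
z(17, 138; 2, 2) ≤ (1/2)[17 + √(17² + 4·17·138·137)] = (1/2)[17 + √1285897] = 575.487

Kővári–Sós–Turán: let r_1, ..., r_17 be the row sums and z = Σ r_i the total number of 1s. Each pair of columns can share at most one row with both entries 1 (else a 2×2 all-ones block appears), so Σ_i C(r_i, 2) ≤ C(138, 2) = 9453. By convexity Σ_i C(r_i, 2) ≥ 17·C(z/17, 2) = z(z − 17)/(2·17), giving z² − 17z − 17·138·137 ≤ 0 and hence z ≤ (1/2)[17 + √(289 + 4·321402)] = (1/2)[17 + √1285897] ≈ (1/2)(17 + 1133.974) = 575.487.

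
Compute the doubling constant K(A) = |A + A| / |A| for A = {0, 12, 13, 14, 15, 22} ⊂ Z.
K = |A + A| / |A| = 18/6 = 3

Enumerate A + A = {a + b : a, b ∈ A}. With |A| = 6, there are |A|^2 = 36 ordered sum pairs; collecting distinct values, A + A = {0, 12, 13, 14, 15, 22, 24, 25, 26, 27, 28, 29, 30, 34, 35, 36, 37, 44}, so |A + A| = 18. Thus K = 18/6 = 3. For comparison, the minimum possible |A + A| over all 6-element sets is 2·6 − 1 = 11 (so min K = 11/6), attained only by arithmetic progressions.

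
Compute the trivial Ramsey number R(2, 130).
R(2, 130) = 130

R(2, k) = k for all k ≥ 2: in a 2-colouring of K_k, either some edge is red (a red K_2) or all edges are blue (a blue K_k). And K_{129} coloured all-blue has no blue K_130, so R(2, 130) > 129. Hence R(2, 130) = 130.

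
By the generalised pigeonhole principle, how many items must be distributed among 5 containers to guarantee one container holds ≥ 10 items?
n = (10 − 1)·5 + 1 = 46

By the generalised pigeonhole principle, to guarantee some box contains ≥ r objects we need more than (r − 1) · k objects total. Threshold: n = (r − 1) · k + 1. With r = 10 and k = 5: n = 9 · 5 + 1 = 45 + 1 = 46. For n = 45 = 9 · 5, we can put exactly 9 objects in every box, avoiding 10 in any single one — so 46 is tight.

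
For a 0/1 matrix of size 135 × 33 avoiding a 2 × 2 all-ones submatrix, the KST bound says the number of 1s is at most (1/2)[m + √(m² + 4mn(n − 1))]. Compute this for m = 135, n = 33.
z(135, 33; 2, 2) ≤ (1/2)[135 + √(135² + 4·135·33·32)] = (1/2)[135 + √588465] = 451.0574

Kővári–Sós–Turán: let r_1, ..., r_135 be the row sums and z = Σ r_i the total number of 1s. Each pair of columns can share at most one row with both entries 1 (else a 2×2 all-ones block appears), so Σ_i C(r_i, 2) ≤ C(33, 2) = 528. By convexity Σ_i C(r_i, 2) ≥ 135·C(z/135, 2) = z(z − 135)/(2·135), giving z² − 135z − 135·33·32 ≤ 0 and hence z ≤ (1/2)[135 + √(18225 + 4·142560)] = (1/2)[135 + √588465] ≈ (1/2)(135 + 767.1147) = 451.0574.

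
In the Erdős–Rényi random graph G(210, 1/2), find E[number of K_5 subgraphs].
E[# K_5] = C(210, 5) · (1/2)^C(5, 2) = 3244032792 / 2^10 = 405504099/128 = 3168000.7734375

For each 5-subset S of vertices (there are C(210, 5) = 3244032792 such S), let X_S = 1 if S induces a K_5 (all C(5, 2) = 10 edges present). Then P(X_S = 1) = (1/2)^10 = 1/1024. By linearity of expectation, E[# K_5] = C(210, 5) · (1/2)^10 = 3244032792 / 1024 = 405504099/128 = 3168000.7734375.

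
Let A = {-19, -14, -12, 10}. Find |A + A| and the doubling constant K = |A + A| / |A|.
K = |A + A| / |A| = 10/4 = 5/2

Enumerate A + A = {a + b : a, b ∈ A}. With |A| = 4, there are |A|^2 = 16 ordered sum pairs; collecting distinct values, A + A = {-38, -33, -31, -28, -26, -24, -9, -4, -2, 20}, so |A + A| = 10. Thus K = 10/4 = 5/2. For comparison, the minimum possible |A + A| over all 4-element sets is 2·4 − 1 = 7 (so min K = 7/4), attained only by arithmetic progressions.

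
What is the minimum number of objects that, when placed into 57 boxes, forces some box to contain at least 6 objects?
n = (6 − 1)·57 + 1 = 286

By the generalised pigeonhole principle, to guarantee some box contains ≥ r objects we need more than (r − 1) · k objects total. Threshold: n = (r − 1) · k + 1. With r = 6 and k = 57: n = 5 · 57 + 1 = 285 + 1 = 286. For n = 285 = 5 · 57, we can put exactly 5 objects in every box, avoiding 6 in any single one — so 286 is tight.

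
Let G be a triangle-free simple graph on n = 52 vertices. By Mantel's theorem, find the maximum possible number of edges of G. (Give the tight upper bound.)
ex(52, K_3) = ⌊52^2/4⌋ = 676

Mantel (1907): a triangle-free graph on n vertices has at most ⌊n^2/4⌋ edges, with equality for the complete bipartite graph K_{⌊n/2⌋, ⌈n/2⌉}. For n = 52: ⌊52^2/4⌋ = ⌊2704/4⌋ = 676. The extremal graph is K_{26, 26}, which has 26·26 = 676 edges.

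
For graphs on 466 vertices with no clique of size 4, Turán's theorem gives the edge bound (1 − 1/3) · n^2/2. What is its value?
Turán density bound = (2/3) · 466^2/2 = 217156/3 ≈ 72385.3333

Turán's theorem: ex(n, K_{r+1}) is achieved by the complete r-partite Turán graph T(n, r) with parts as balanced as possible, and is at most (1 − 1/r) · n^2/2. For r = 3, n = 466: the density bound is (2/3) · 217156/2 = 217156/3 ≈ 72385.3333. The integer-valued extremum is e(T(466, 3)) = 72385, which is strictly less than the density bound 217156/3 since 3 ∤ 466 (the parts of T(466, 3) cannot all be equal).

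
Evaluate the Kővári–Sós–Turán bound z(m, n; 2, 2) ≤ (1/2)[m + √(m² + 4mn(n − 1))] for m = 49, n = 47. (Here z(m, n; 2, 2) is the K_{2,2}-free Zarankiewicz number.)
z(49, 47; 2, 2) ≤ (1/2)[49 + √(49² + 4·49·47·46)] = (1/2)[49 + √426153] = 350.902

Kővári–Sós–Turán: let r_1, ..., r_49 be the row sums and z = Σ r_i the total number of 1s. Each pair of columns can share at most one row with both entries 1 (else a 2×2 all-ones block appears), so Σ_i C(r_i, 2) ≤ C(47, 2) = 1081. By convexity Σ_i C(r_i, 2) ≥ 49·C(z/49, 2) = z(z − 49)/(2·49), giving z² − 49z − 49·47·46 ≤ 0 and hence z ≤ (1/2)[49 + √(2401 + 4·105938)] = (1/2)[49 + √426153] ≈ (1/2)(49 + 652.804) = 350.902.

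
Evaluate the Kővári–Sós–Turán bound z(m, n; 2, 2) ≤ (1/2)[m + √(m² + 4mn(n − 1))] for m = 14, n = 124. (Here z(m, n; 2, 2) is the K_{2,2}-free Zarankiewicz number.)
z(14, 124; 2, 2) ≤ (1/2)[14 + √(14² + 4·14·124·123)] = (1/2)[14 + √854308] = 469.1439

Kővári–Sós–Turán: let r_1, ..., r_14 be the row sums and z = Σ r_i the total number of 1s. Each pair of columns can share at most one row with both entries 1 (else a 2×2 all-ones block appears), so Σ_i C(r_i, 2) ≤ C(124, 2) = 7626. By convexity Σ_i C(r_i, 2) ≥ 14·C(z/14, 2) = z(z − 14)/(2·14), giving z² − 14z − 14·124·123 ≤ 0 and hence z ≤ (1/2)[14 + √(196 + 4·213528)] = (1/2)[14 + √854308] ≈ (1/2)(14 + 924.2878) = 469.1439.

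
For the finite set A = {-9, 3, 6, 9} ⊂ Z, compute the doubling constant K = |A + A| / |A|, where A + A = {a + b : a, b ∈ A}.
K = |A + A| / |A| = 9/4

Enumerate A + A = {a + b : a, b ∈ A}. With |A| = 4, there are |A|^2 = 16 ordered sum pairs; collecting distinct values, A + A = {-18, -6, -3, 0, 6, 9, 12, 15, 18}, so |A + A| = 9. Thus K = 9/4. For comparison, the minimum possible |A + A| over all 4-element sets is 2·4 − 1 = 7 (so min K = 7/4), attained only by arithmetic progressions.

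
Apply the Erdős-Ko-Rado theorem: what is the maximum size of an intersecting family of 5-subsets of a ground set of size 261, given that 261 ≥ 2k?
max |F| = C(260, 4) = 186043585

The Erdős-Ko-Rado theorem states: for n ≥ 2k, an intersecting family of k-subsets of an n-element set has size at most C(n − 1, k − 1), with equality for 'star' families {A ⊆ [n] : |A| = k, i ∈ A} (fix an element i). For n = 261, k = 5: C(260, 4) = 186043585.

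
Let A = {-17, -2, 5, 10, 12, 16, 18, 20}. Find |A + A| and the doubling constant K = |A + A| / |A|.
K = |A + A| / |A| = 30/8 = 15/4

Enumerate A + A = {a + b : a, b ∈ A}. With |A| = 8, there are |A|^2 = 64 ordered sum pairs; collecting distinct values, A + A = {-34, -19, -12, -7, -5, -4, -1, 1, 3, 8, 10, 14, 15, 16, 17, 18, 20, 21, 22, 23, 24, 25, 26, 28, 30, 32, 34, 36, 38, 40}, so |A + A| = 30. Thus K = 30/8 = 15/4. For comparison, the minimum possible |A + A| over all 8-element sets is 2·8 − 1 = 15 (so min K = 15/8), attained only by arithmetic progressions.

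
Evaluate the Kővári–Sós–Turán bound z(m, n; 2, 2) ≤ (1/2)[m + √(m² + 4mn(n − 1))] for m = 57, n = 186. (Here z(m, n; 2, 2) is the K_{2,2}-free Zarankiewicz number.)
z(57, 186; 2, 2) ≤ (1/2)[57 + √(57² + 4·57·186·185)] = (1/2)[57 + √7848729] = 1429.2792

Kővári–Sós–Turán: let r_1, ..., r_57 be the row sums and z = Σ r_i the total number of 1s. Each pair of columns can share at most one row with both entries 1 (else a 2×2 all-ones block appears), so Σ_i C(r_i, 2) ≤ C(186, 2) = 17205. By convexity Σ_i C(r_i, 2) ≥ 57·C(z/57, 2) = z(z − 57)/(2·57), giving z² − 57z − 57·186·185 ≤ 0 and hence z ≤ (1/2)[57 + √(3249 + 4·1961370)] = (1/2)[57 + √7848729] ≈ (1/2)(57 + 2801.5583) = 1429.2792.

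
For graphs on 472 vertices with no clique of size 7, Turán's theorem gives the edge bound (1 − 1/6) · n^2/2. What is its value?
Turán density bound = (5/6) · 472^2/2 = 278480/3 ≈ 92826.6667

Turán's theorem: ex(n, K_{r+1}) is achieved by the complete r-partite Turán graph T(n, r) with parts as balanced as possible, and is at most (1 − 1/r) · n^2/2. For r = 6, n = 472: the density bound is (5/6) · 222784/2 = 278480/3 ≈ 92826.6667. The integer-valued extremum is e(T(472, 6)) = 92826, which is strictly less than the density bound 278480/3 since 6 ∤ 472 (the parts of T(472, 6) cannot all be equal).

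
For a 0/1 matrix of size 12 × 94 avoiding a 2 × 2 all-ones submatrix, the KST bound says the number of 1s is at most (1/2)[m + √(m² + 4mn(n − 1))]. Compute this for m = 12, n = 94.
z(12, 94; 2, 2) ≤ (1/2)[12 + √(12² + 4·12·94·93)] = (1/2)[12 + √419760] = 329.9444

Kővári–Sós–Turán: let r_1, ..., r_12 be the row sums and z = Σ r_i the total number of 1s. Each pair of columns can share at most one row with both entries 1 (else a 2×2 all-ones block appears), so Σ_i C(r_i, 2) ≤ C(94, 2) = 4371. By convexity Σ_i C(r_i, 2) ≥ 12·C(z/12, 2) = z(z − 12)/(2·12), giving z² − 12z − 12·94·93 ≤ 0 and hence z ≤ (1/2)[12 + √(144 + 4·104904)] = (1/2)[12 + √419760] ≈ (1/2)(12 + 647.8889) = 329.9444.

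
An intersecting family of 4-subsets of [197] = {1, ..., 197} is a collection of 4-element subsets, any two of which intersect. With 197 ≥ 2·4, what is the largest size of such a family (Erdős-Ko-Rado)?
max |F| = C(196, 3) = 1235780

Erdős-Ko-Rado (1961): when n ≥ 2k, max |F| = C(n−1, k−1). The bound is attained by the star {A : i ∈ A} for any fixed i ∈ [n]. Here C(197−1, 4−1) = C(196, 3) = 1235780.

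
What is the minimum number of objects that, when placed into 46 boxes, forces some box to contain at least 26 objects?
n = (26 − 1)·46 + 1 = 1151

By the generalised pigeonhole principle, to guarantee some box contains ≥ r objects we need more than (r − 1) · k objects total. Threshold: n = (r − 1) · k + 1. With r = 26 and k = 46: n = 25 · 46 + 1 = 1150 + 1 = 1151. For n = 1150 = 25 · 46, we can put exactly 25 objects in every box, avoiding 26 in any single one — so 1151 is tight.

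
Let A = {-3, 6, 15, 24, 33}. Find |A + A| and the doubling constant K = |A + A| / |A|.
K = |A + A| / |A| = 9/5

Enumerate A + A = {a + b : a, b ∈ A}. With |A| = 5, there are |A|^2 = 25 ordered sum pairs; collecting distinct values, A + A = {-6, 3, 12, 21, 30, 39, 48, 57, 66}, so |A + A| = 9. Thus K = 9/5. Here |A + A| = 2|A| − 1 = 9, the minimum possible — so K = 9/5 is minimal, which holds iff A is an arithmetic progression.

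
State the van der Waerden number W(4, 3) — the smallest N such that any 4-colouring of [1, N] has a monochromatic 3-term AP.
W(4, 3) = 76

W(4, 3) = 76. The lower bound W(4, 3) > 75 comes from an explicit good 4-colouring of [1, 75]; the upper bound W(4, 3) ≤ 76 was verified by exhaustive search over 4-colourings of [1, 76].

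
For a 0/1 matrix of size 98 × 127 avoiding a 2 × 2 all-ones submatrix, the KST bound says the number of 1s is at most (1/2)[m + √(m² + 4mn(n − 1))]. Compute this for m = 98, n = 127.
z(98, 127; 2, 2) ≤ (1/2)[98 + √(98² + 4·98·127·126)] = (1/2)[98 + √6282388] = 1302.2346

Kővári–Sós–Turán: let r_1, ..., r_98 be the row sums and z = Σ r_i the total number of 1s. Each pair of columns can share at most one row with both entries 1 (else a 2×2 all-ones block appears), so Σ_i C(r_i, 2) ≤ C(127, 2) = 8001. By convexity Σ_i C(r_i, 2) ≥ 98·C(z/98, 2) = z(z − 98)/(2·98), giving z² − 98z − 98·127·126 ≤ 0 and hence z ≤ (1/2)[98 + √(9604 + 4·1568196)] = (1/2)[98 + √6282388] ≈ (1/2)(98 + 2506.4692) = 1302.2346.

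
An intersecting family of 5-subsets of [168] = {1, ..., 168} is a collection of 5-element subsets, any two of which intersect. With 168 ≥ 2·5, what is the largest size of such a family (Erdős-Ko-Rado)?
max |F| = C(167, 4) = 31256555

The Erdős-Ko-Rado theorem states: for n ≥ 2k, an intersecting family of k-subsets of an n-element set has size at most C(n − 1, k − 1), with equality for 'star' families {A ⊆ [n] : |A| = k, i ∈ A} (fix an element i). For n = 168, k = 5: C(167, 4) = 31256555.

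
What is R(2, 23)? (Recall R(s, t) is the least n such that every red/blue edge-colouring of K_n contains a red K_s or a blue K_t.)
R(2, 23) = 23

R(2, k) = k for all k ≥ 2: in a 2-colouring of K_k, either some edge is red (a red K_2) or all edges are blue (a blue K_k). And K_{22} coloured all-blue has no blue K_23, so R(2, 23) > 22. Hence R(2, 23) = 23.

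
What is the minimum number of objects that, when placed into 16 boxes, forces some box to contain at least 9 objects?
n = (9 − 1)·16 + 1 = 129

By the generalised pigeonhole principle, to guarantee some box contains ≥ r objects we need more than (r − 1) · k objects total. Threshold: n = (r − 1) · k + 1. With r = 9 and k = 16: n = 8 · 16 + 1 = 128 + 1 = 129. For n = 128 = 8 · 16, we can put exactly 8 objects in every box, avoiding 9 in any single one — so 129 is tight.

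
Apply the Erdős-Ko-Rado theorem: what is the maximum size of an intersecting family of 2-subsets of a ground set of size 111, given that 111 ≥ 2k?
max |F| = C(110, 1) = 110

The Erdős-Ko-Rado theorem states: for n ≥ 2k, an intersecting family of k-subsets of an n-element set has size at most C(n − 1, k − 1), with equality for 'star' families {A ⊆ [n] : |A| = k, i ∈ A} (fix an element i). For n = 111, k = 2: C(110, 1) = 110.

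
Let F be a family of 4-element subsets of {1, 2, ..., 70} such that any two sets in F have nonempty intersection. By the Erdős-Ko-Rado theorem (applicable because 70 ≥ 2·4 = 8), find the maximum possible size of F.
max |F| = C(69, 3) = 52394

The Erdős-Ko-Rado theorem states: for n ≥ 2k, an intersecting family of k-subsets of an n-element set has size at most C(n − 1, k − 1), with equality for 'star' families {A ⊆ [n] : |A| = k, i ∈ A} (fix an element i). For n = 70, k = 4: C(69, 3) = 52394.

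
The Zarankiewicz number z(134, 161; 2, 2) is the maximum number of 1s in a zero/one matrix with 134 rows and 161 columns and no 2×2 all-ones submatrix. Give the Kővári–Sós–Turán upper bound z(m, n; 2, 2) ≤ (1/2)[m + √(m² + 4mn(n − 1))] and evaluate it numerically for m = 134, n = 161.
z(134, 161; 2, 2) ≤ (1/2)[134 + √(134² + 4·134·161·160)] = (1/2)[134 + √13825316] = 1926.1205

Kővári–Sós–Turán: let r_1, ..., r_134 be the row sums and z = Σ r_i the total number of 1s. Each pair of columns can share at most one row with both entries 1 (else a 2×2 all-ones block appears), so Σ_i C(r_i, 2) ≤ C(161, 2) = 12880. By convexity Σ_i C(r_i, 2) ≥ 134·C(z/134, 2) = z(z − 134)/(2·134), giving z² − 134z − 134·161·160 ≤ 0 and hence z ≤ (1/2)[134 + √(17956 + 4·3451840)] = (1/2)[134 + √13825316] ≈ (1/2)(134 + 3718.241) = 1926.1205.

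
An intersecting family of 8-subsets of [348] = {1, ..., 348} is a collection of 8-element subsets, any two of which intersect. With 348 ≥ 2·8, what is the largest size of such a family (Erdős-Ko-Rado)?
max |F| = C(347, 7) = 113090774900334

The Erdős-Ko-Rado theorem states: for n ≥ 2k, an intersecting family of k-subsets of an n-element set has size at most C(n − 1, k − 1), with equality for 'star' families {A ⊆ [n] : |A| = k, i ∈ A} (fix an element i). For n = 348, k = 8: C(347, 7) = 113090774900334.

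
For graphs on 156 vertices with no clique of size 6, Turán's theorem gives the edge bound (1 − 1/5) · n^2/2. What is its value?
Turán density bound = (4/5) · 156^2/2 = 48672/5 ≈ 9734.4

Turán's theorem: ex(n, K_{r+1}) is achieved by the complete r-partite Turán graph T(n, r) with parts as balanced as possible, and is at most (1 − 1/r) · n^2/2. For r = 5, n = 156: the density bound is (4/5) · 24336/2 = 48672/5 ≈ 9734.4. The integer-valued extremum is e(T(156, 5)) = 9734, which is strictly less than the density bound 48672/5 since 5 ∤ 156 (the parts of T(156, 5) cannot all be equal).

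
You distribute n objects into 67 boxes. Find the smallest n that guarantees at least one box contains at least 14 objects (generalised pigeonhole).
n = (14 − 1)·67 + 1 = 872

By the generalised pigeonhole principle, to guarantee some box contains ≥ r objects we need more than (r − 1) · k objects total. Threshold: n = (r − 1) · k + 1. With r = 14 and k = 67: n = 13 · 67 + 1 = 871 + 1 = 872. For n = 871 = 13 · 67, we can put exactly 13 objects in every box, avoiding 14 in any single one — so 872 is tight.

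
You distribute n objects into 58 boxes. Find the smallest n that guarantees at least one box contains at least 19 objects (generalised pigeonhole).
n = (19 − 1)·58 + 1 = 1045

By the generalised pigeonhole principle, to guarantee some box contains ≥ r objects we need more than (r − 1) · k objects total. Threshold: n = (r − 1) · k + 1. With r = 19 and k = 58: n = 18 · 58 + 1 = 1044 + 1 = 1045. For n = 1044 = 18 · 58, we can put exactly 18 objects in every box, avoiding 19 in any single one — so 1045 is tight.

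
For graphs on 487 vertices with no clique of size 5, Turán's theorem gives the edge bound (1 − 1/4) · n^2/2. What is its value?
Turán density bound = (3/4) · 487^2/2 = 711507/8 ≈ 88938.375

Turán's theorem: ex(n, K_{r+1}) is achieved by the complete r-partite Turán graph T(n, r) with parts as balanced as possible, and is at most (1 − 1/r) · n^2/2. For r = 4, n = 487: the density bound is (3/4) · 237169/2 = 711507/8 ≈ 88938.375. The integer-valued extremum is e(T(487, 4)) = 88938, which is strictly less than the density bound 711507/8 since 4 ∤ 487 (the parts of T(487, 4) cannot all be equal).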